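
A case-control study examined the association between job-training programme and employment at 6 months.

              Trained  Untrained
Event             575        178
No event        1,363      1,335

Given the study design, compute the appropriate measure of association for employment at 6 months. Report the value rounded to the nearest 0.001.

3.164

Reading the table with exposure as columns: a = 575 (Trained, case), b = 1363 (Trained, non-case), c = 178 (Untrained, case), d = 1335.
This is a case-control study: participants were sampled on outcome status, so risks in the source population cannot be estimated directly — relative risk is not valid here. The odds ratio is the appropriate measure.
OR = (a·d)/(b·c) = (575 × 1335) / (1363 × 178) = 767625 / 242614 = 3.16398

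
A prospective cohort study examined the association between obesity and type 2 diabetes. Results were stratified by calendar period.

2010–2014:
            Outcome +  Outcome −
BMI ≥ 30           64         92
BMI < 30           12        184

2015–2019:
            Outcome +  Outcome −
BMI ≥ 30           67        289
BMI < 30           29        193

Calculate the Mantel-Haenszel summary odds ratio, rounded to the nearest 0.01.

3.17

OR_MH = Σ(aᵢdᵢ/nᵢ) / Σ(bᵢcᵢ/nᵢ), where nᵢ is the stratum total.
Stratum 1 (2010–2014): n = 352; a·d/n = 64·184/352 = 33.4545; b·c/n = 92·12/352 = 3.1364
Stratum 2 (2015–2019): n = 578; a·d/n = 67·193/578 = 22.3720; b·c/n = 289·29/578 = 14.5000
OR_MH = (33.4545 + 22.3720) / (3.1364 + 14.5000) = 55.8265 / 17.6364 = 3.16542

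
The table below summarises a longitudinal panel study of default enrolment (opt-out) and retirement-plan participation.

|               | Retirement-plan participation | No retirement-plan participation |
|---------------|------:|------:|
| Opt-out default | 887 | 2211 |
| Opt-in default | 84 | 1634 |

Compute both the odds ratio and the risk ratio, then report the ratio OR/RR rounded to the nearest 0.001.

Cells: a = 887, b = 2211, c = 84, d = 1634.
OR = (887·1634)/(2211·84) = 1449358/185724 = 7.80383
Risk in exposed = 887/3098 = 0.28631; risk in unexposed = 84/1718 = 0.04889; RR = 5.85580
OR/RR = 7.80383 / 5.85580 = 1.33267
The outcome is not rare, so the OR lies further from 1 than the RR.

1.333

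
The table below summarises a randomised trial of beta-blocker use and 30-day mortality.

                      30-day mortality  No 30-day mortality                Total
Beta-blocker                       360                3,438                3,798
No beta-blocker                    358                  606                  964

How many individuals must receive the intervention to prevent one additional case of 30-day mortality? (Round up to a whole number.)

4

Risk in treated group = 360/3798 = 0.09479; risk in control = 358/964 = 0.37137.
Absolute risk reduction = 0.37137 − 0.09479 = 0.27658
NNT = 1 / ARR = 1 / 0.27658 = 3.616 → round up → 4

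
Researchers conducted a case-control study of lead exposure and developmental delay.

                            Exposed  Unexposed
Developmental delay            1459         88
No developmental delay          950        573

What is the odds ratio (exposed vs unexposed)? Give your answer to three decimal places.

10.000

Reading the table with exposure as columns: a = 1459 (Exposed, case), b = 950 (Exposed, non-case), c = 88 (Unexposed, case), d = 573.
OR = (a·d)/(b·c) = (1459 × 573) / (950 × 88) = 836007 / 83600 = 10.00008
The odds of developmental delay are about 10.00 times as high in the exposed group.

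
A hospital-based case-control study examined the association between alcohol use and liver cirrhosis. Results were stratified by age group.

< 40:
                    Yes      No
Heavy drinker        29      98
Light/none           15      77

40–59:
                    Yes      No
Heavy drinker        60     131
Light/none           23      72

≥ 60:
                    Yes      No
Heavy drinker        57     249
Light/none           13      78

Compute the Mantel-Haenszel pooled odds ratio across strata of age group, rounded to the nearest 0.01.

1.44

OR_MH = Σ(aᵢdᵢ/nᵢ) / Σ(bᵢcᵢ/nᵢ), where nᵢ is the stratum total.
Stratum 1 (< 40): n = 219; a·d/n = 29·77/219 = 10.1963; b·c/n = 98·15/219 = 6.7123
Stratum 2 (40–59): n = 286; a·d/n = 60·72/286 = 15.1049; b·c/n = 131·23/286 = 10.5350
Stratum 3 (≥ 60): n = 397; a·d/n = 57·78/397 = 11.1990; b·c/n = 249·13/397 = 8.1537
OR_MH = (10.1963 + 15.1049 + 11.1990) / (6.7123 + 10.5350 + 8.1537) = 36.5002 / 25.4009 = 1.43696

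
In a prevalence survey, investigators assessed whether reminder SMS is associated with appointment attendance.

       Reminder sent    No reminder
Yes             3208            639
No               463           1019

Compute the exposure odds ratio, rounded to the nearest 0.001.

11.049

Reading the table with exposure as columns: a = 3208 (Reminder sent, case), b = 463 (Reminder sent, non-case), c = 639 (No reminder, case), d = 1019.
OR = (a·d)/(b·c) = (3208 × 1019) / (463 × 639) = 3268952 / 295857 = 11.04909
The odds of appointment attendance are about 11.05 times as high in the reminder sent group.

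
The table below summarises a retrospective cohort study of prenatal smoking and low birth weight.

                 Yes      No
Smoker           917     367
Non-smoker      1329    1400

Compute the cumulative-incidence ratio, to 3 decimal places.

Cells: a = 917, b = 367, c = 1329, d = 1400.
Risk in exposed = 917/1284 = 0.71417; risk in unexposed = 1329/2729 = 0.48699.
RR = 0.71417 / 0.48699 = 1.46650
The risk among the exposed is 1.47 times that among the unexposed.

1.467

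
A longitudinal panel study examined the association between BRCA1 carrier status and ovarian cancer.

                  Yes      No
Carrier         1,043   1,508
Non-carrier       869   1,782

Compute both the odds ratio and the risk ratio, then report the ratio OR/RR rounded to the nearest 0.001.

Cells: a = 1043, b = 1508, c = 869, d = 1782.
OR = (1043·1782)/(1508·869) = 1858626/1310452 = 1.41831
Risk in exposed = 1043/2551 = 0.40886; risk in unexposed = 869/2651 = 0.32780; RR = 1.24728
OR/RR = 1.41831 / 1.24728 = 1.13712
The outcome is not rare, so the OR lies further from 1 than the RR.

1.137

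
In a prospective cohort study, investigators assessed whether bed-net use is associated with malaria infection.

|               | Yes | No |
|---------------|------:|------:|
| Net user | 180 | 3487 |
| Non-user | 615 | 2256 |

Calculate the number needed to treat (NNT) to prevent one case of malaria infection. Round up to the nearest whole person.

7

Risk in treated group = 180/3667 = 0.04909; risk in control = 615/2871 = 0.21421.
Absolute risk reduction = 0.21421 − 0.04909 = 0.16512
NNT = 1 / ARR = 1 / 0.16512 = 6.056 → round up → 7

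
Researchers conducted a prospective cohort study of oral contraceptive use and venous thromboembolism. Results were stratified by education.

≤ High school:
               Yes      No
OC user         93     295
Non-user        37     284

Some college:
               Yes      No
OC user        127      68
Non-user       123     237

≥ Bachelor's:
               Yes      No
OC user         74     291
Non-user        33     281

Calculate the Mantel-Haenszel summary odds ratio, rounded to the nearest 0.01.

2.74

OR_MH = Σ(aᵢdᵢ/nᵢ) / Σ(bᵢcᵢ/nᵢ), where nᵢ is the stratum total.
Stratum 1 (≤ High school): n = 709; a·d/n = 93·284/709 = 37.2525; b·c/n = 295·37/709 = 15.3949
Stratum 2 (Some college): n = 555; a·d/n = 127·237/555 = 54.2324; b·c/n = 68·123/555 = 15.0703
Stratum 3 (≥ Bachelor's): n = 679; a·d/n = 74·281/679 = 30.6244; b·c/n = 291·33/679 = 14.1429
OR_MH = (37.2525 + 54.2324 + 30.6244) / (15.3949 + 15.0703 + 14.1429) = 122.1093 / 44.6080 = 2.73738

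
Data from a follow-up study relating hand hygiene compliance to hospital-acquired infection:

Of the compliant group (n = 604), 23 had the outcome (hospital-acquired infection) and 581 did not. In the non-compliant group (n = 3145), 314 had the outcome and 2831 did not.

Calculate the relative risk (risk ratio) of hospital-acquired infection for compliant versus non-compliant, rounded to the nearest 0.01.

From the description: a = 23, b = 581, c = 314, d = 2831.
Risk in exposed = 23/604 = 0.03808; risk in unexposed = 314/3145 = 0.09984.
RR = 0.03808 / 0.09984 = 0.38140
The risk is 62% lower among the exposed than among the unexposed.

0.38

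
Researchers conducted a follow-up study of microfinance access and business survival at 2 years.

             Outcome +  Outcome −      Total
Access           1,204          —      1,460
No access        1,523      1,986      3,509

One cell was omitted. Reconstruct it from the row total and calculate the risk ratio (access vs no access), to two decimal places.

1.90

The missing cell is in the exposed row: 1460 − 1204 = 256.
So a = 1204, b = 256, c = 1523, d = 1986.
RR = [a/(a+b)] / [c/(c+d)] = (1204/1460) / (1523/3509) = 0.82466/0.43403 = 1.90002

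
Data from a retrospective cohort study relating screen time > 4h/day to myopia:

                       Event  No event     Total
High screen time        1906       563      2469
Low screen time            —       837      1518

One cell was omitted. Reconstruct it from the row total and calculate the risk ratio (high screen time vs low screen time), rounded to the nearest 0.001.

The missing cell is in the unexposed row: 1518 − 837 = 681.
So a = 1906, b = 563, c = 681, d = 837.
RR = [a/(a+b)] / [c/(c+d)] = (1906/2469) / (681/1518) = 0.77197/0.44862 = 1.72078

1.721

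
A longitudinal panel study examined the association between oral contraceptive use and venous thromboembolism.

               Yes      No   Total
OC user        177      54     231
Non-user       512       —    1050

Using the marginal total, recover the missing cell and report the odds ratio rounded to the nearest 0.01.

The missing cell is in the unexposed row: 1050 − 512 = 538.
So a = 177, b = 54, c = 512, d = 538.
OR = (a·d)/(b·c) = (177 × 538) / (54 × 512) = 95226 / 27648 = 3.44423

3.44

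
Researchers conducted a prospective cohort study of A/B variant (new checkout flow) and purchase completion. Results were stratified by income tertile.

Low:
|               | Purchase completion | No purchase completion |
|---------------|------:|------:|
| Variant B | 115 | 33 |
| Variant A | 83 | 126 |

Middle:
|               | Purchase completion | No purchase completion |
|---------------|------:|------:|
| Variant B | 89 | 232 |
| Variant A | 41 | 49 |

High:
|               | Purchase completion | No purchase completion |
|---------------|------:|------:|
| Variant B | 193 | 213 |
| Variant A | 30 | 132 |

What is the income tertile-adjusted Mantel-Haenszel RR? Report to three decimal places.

RR_MH = Σ(aᵢ·n₀ᵢ/nᵢ) / Σ(cᵢ·n₁ᵢ/nᵢ), with n₁ᵢ = aᵢ+bᵢ (exposed), n₀ᵢ = cᵢ+dᵢ (unexposed), nᵢ = n₁ᵢ+n₀ᵢ.
Stratum 1 (Low): n₁ = 148, n₀ = 209, n = 357; a·n₀/n = 115·209/357 = 67.3249; c·n₁/n = 83·148/357 = 34.4090
Stratum 2 (Middle): n₁ = 321, n₀ = 90, n = 411; a·n₀/n = 89·90/411 = 19.4891; c·n₁/n = 41·321/411 = 32.0219
Stratum 3 (High): n₁ = 406, n₀ = 162, n = 568; a·n₀/n = 193·162/568 = 55.0458; c·n₁/n = 30·406/568 = 21.4437
RR_MH = (67.3249 + 19.4891 + 55.0458) / (34.4090 + 32.0219 + 21.4437) = 141.8598 / 87.8745 = 1.61434

1.614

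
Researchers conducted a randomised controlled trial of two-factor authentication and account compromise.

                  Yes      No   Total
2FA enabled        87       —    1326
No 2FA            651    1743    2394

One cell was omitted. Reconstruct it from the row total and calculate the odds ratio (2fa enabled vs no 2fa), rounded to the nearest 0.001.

0.188

The missing cell is in the exposed row: 1326 − 87 = 1239.
So a = 87, b = 1239, c = 651, d = 1743.
OR = (a·d)/(b·c) = (87 × 1743) / (1239 × 651) = 151641 / 806589 = 0.18800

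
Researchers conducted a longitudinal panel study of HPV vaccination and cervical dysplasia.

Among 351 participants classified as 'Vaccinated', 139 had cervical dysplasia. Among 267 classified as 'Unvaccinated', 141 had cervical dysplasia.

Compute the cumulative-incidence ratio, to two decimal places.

From the description: a = 139, b = 212, c = 141, d = 126.
Risk in exposed = 139/351 = 0.39601; risk in unexposed = 141/267 = 0.52809.
RR = 0.39601 / 0.52809 = 0.74989
The risk is 25% lower among the exposed than among the unexposed.

0.75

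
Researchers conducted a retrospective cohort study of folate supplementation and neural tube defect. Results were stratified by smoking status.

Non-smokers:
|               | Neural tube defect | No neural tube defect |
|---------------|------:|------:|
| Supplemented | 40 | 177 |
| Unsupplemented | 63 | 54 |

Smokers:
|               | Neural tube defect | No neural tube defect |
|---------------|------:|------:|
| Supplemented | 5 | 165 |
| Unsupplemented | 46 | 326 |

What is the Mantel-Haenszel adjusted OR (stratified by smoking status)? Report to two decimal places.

OR_MH = Σ(aᵢdᵢ/nᵢ) / Σ(bᵢcᵢ/nᵢ), where nᵢ is the stratum total.
Stratum 1 (Non-smokers): n = 334; a·d/n = 40·54/334 = 6.4671; b·c/n = 177·63/334 = 33.3862
Stratum 2 (Smokers): n = 542; a·d/n = 5·326/542 = 3.0074; b·c/n = 165·46/542 = 14.0037
OR_MH = (6.4671 + 3.0074) / (33.3862 + 14.0037) = 9.4744 / 47.3899 = 0.19993

0.20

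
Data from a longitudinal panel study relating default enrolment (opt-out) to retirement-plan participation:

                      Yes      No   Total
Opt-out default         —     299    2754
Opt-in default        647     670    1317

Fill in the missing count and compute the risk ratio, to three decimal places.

1.815

The missing cell is in the exposed row: 2754 − 299 = 2455.
So a = 2455, b = 299, c = 647, d = 670.
RR = [a/(a+b)] / [c/(c+d)] = (2455/2754) / (647/1317) = 0.89143/0.49127 = 1.81455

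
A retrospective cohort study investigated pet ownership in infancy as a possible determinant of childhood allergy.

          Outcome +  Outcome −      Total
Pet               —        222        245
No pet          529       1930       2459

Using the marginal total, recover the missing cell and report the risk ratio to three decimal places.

0.436

The missing cell is in the exposed row: 245 − 222 = 23.
So a = 23, b = 222, c = 529, d = 1930.
RR = [a/(a+b)] / [c/(c+d)] = (23/245) / (529/2459) = 0.09388/0.21513 = 0.43638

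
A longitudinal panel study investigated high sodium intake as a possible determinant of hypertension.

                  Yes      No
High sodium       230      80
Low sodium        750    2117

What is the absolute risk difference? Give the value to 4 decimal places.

0.4803

Cells: a = 230, b = 80, c = 750, d = 2117.
Risk in exposed = 230/310 = 0.741935; risk in unexposed = 750/2867 = 0.261597.
Risk difference = 0.741935 − 0.261597 = 0.480338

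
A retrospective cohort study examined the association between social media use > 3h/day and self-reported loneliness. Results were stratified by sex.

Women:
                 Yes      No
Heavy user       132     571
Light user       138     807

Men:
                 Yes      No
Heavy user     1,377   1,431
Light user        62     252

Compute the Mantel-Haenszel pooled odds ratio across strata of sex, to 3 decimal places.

OR_MH = Σ(aᵢdᵢ/nᵢ) / Σ(bᵢcᵢ/nᵢ), where nᵢ is the stratum total.
Stratum 1 (Women): n = 1648; a·d/n = 132·807/1648 = 64.6383; b·c/n = 571·138/1648 = 47.8143
Stratum 2 (Men): n = 3122; a·d/n = 1377·252/3122 = 111.1480; b·c/n = 1431·62/3122 = 28.4183
OR_MH = (64.6383 + 111.1480) / (47.8143 + 28.4183) = 175.7863 / 76.2326 = 2.30592

2.306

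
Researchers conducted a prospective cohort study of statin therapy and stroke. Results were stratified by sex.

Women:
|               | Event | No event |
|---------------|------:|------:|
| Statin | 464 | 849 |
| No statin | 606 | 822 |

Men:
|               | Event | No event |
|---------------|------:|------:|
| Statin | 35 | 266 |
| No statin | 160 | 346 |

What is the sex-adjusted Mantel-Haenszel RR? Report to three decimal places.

0.753

RR_MH = Σ(aᵢ·n₀ᵢ/nᵢ) / Σ(cᵢ·n₁ᵢ/nᵢ), with n₁ᵢ = aᵢ+bᵢ (exposed), n₀ᵢ = cᵢ+dᵢ (unexposed), nᵢ = n₁ᵢ+n₀ᵢ.
Stratum 1 (Women): n₁ = 1313, n₀ = 1428, n = 2741; a·n₀/n = 464·1428/2741 = 241.7337; c·n₁/n = 606·1313/2741 = 290.2875
Stratum 2 (Men): n₁ = 301, n₀ = 506, n = 807; a·n₀/n = 35·506/807 = 21.9455; c·n₁/n = 160·301/807 = 59.6778
RR_MH = (241.7337 + 21.9455) / (290.2875 + 59.6778) = 263.6792 / 349.9653 = 0.75344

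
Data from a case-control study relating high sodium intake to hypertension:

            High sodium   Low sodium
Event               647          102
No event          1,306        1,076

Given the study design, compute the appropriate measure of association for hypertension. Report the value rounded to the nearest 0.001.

Reading the table with exposure as columns: a = 647 (High sodium, case), b = 1306 (High sodium, non-case), c = 102 (Low sodium, case), d = 1076.
This is a case-control study: participants were sampled on outcome status, so risks in the source population cannot be estimated directly — relative risk is not valid here. The odds ratio is the appropriate measure.
OR = (a·d)/(b·c) = (647 × 1076) / (1306 × 102) = 696172 / 133212 = 5.22605

5.226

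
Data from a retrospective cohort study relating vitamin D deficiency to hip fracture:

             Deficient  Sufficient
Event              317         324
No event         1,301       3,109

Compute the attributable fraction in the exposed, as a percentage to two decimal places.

51.83

Reading the table with exposure as columns: a = 317 (Deficient, case), b = 1301 (Deficient, non-case), c = 324 (Sufficient, case), d = 3109.
Risk in exposed = 317/1618 = 0.19592; risk in unexposed = 324/3433 = 0.09438.
RR = 0.19592/0.09438 = 2.07591
AR% = (RR − 1)/RR × 100 = (2.07591 − 1)/2.07591 × 100 = 51.8285%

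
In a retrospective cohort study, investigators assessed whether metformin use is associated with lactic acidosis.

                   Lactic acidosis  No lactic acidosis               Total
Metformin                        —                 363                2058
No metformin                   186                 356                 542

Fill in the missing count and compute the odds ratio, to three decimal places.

8.937

The missing cell is in the exposed row: 2058 − 363 = 1695.
So a = 1695, b = 363, c = 186, d = 356.
OR = (a·d)/(b·c) = (1695 × 356) / (363 × 186) = 603420 / 67518 = 8.93717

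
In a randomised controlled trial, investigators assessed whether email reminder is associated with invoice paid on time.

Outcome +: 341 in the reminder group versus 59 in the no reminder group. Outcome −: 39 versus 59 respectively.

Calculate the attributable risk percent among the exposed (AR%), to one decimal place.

44.3

From the description: a = 341, b = 39, c = 59, d = 59.
Risk in exposed = 341/380 = 0.89737; risk in unexposed = 59/118 = 0.50000.
RR = 0.89737/0.50000 = 1.79474
AR% = (RR − 1)/RR × 100 = (1.79474 − 1)/1.79474 × 100 = 44.2815%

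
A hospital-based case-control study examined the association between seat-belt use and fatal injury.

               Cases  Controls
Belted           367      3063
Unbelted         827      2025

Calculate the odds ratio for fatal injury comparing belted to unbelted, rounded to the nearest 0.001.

0.293

Cells: a = 367, b = 3063, c = 827, d = 2025.
OR = (a·d)/(b·c) = (367 × 2025) / (3063 × 827) = 743175 / 2533101 = 0.29339
Exposure is associated with lower odds of fatal injury (OR = 0.29 < 1).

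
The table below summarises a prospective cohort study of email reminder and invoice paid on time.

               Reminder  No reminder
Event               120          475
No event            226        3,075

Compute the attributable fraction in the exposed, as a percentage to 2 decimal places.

61.42

Reading the table with exposure as columns: a = 120 (Reminder, case), b = 226 (Reminder, non-case), c = 475 (No reminder, case), d = 3075.
Risk in exposed = 120/346 = 0.34682; risk in unexposed = 475/3550 = 0.13380.
RR = 0.34682/0.13380 = 2.59203
AR% = (RR − 1)/RR × 100 = (2.59203 − 1)/2.59203 × 100 = 61.4202%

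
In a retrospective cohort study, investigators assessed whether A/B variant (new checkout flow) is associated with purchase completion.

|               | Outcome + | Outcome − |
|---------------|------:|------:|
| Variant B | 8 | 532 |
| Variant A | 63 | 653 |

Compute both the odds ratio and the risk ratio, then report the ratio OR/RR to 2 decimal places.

Cells: a = 8, b = 532, c = 63, d = 653.
OR = (8·653)/(532·63) = 5224/33516 = 0.15587
Risk in exposed = 8/540 = 0.01481; risk in unexposed = 63/716 = 0.08799; RR = 0.16837
OR/RR = 0.15587 / 0.16837 = 0.92573
The outcome is rare in both groups, so OR ≈ RR (ratio near 1).

0.93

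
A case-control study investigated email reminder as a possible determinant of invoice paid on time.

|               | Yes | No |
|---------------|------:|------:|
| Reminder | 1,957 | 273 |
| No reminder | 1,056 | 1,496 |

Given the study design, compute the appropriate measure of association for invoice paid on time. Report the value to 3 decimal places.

10.155

Cells: a = 1957, b = 273, c = 1056, d = 1496.
This is a case-control study: participants were sampled on outcome status, so risks in the source population cannot be estimated directly — relative risk is not valid here. The odds ratio is the appropriate measure.
OR = (a·d)/(b·c) = (1957 × 1496) / (273 × 1056) = 2927672 / 288288 = 10.15537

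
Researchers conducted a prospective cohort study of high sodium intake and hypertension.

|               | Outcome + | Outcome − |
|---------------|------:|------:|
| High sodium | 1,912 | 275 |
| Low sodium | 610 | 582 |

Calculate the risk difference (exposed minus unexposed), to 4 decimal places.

0.3625

Cells: a = 1912, b = 275, c = 610, d = 582.
Risk in exposed = 1912/2187 = 0.874257; risk in unexposed = 610/1192 = 0.511745.
Risk difference = 0.874257 − 0.511745 = 0.362512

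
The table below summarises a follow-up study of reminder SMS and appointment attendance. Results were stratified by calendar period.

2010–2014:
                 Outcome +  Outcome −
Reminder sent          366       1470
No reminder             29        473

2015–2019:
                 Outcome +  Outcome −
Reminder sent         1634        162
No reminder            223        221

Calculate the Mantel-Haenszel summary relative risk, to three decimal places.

1.997

RR_MH = Σ(aᵢ·n₀ᵢ/nᵢ) / Σ(cᵢ·n₁ᵢ/nᵢ), with n₁ᵢ = aᵢ+bᵢ (exposed), n₀ᵢ = cᵢ+dᵢ (unexposed), nᵢ = n₁ᵢ+n₀ᵢ.
Stratum 1 (2010–2014): n₁ = 1836, n₀ = 502, n = 2338; a·n₀/n = 366·502/2338 = 78.5851; c·n₁/n = 29·1836/2338 = 22.7733
Stratum 2 (2015–2019): n₁ = 1796, n₀ = 444, n = 2240; a·n₀/n = 1634·444/2240 = 323.8821; c·n₁/n = 223·1796/2240 = 178.7982
RR_MH = (78.5851 + 323.8821) / (22.7733 + 178.7982) = 402.4673 / 201.5715 = 1.99665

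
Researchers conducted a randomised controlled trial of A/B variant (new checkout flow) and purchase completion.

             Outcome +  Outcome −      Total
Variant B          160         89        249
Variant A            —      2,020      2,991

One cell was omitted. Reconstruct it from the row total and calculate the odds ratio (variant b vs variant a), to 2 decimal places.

The missing cell is in the unexposed row: 2991 − 2020 = 971.
So a = 160, b = 89, c = 971, d = 2020.
OR = (a·d)/(b·c) = (160 × 2020) / (89 × 971) = 323200 / 86419 = 3.73992

3.74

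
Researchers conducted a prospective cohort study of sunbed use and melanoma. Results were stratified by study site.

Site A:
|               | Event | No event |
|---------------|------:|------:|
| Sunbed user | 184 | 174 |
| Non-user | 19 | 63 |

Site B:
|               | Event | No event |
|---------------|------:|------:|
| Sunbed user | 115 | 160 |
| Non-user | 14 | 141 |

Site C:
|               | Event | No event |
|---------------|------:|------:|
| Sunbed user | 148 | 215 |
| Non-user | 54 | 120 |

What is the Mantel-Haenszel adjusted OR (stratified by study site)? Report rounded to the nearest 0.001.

OR_MH = Σ(aᵢdᵢ/nᵢ) / Σ(bᵢcᵢ/nᵢ), where nᵢ is the stratum total.
Stratum 1 (Site A): n = 440; a·d/n = 184·63/440 = 26.3455; b·c/n = 174·19/440 = 7.5136
Stratum 2 (Site B): n = 430; a·d/n = 115·141/430 = 37.7093; b·c/n = 160·14/430 = 5.2093
Stratum 3 (Site C): n = 537; a·d/n = 148·120/537 = 33.0726; b·c/n = 215·54/537 = 21.6201
OR_MH = (26.3455 + 37.7093 + 33.0726) / (7.5136 + 5.2093 + 21.6201) = 97.1274 / 34.3431 = 2.82815

2.828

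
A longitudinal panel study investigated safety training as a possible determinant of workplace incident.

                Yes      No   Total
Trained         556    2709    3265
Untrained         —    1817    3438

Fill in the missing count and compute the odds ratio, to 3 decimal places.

0.230

The missing cell is in the unexposed row: 3438 − 1817 = 1621.
So a = 556, b = 2709, c = 1621, d = 1817.
OR = (a·d)/(b·c) = (556 × 1817) / (2709 × 1621) = 1010252 / 4391289 = 0.23006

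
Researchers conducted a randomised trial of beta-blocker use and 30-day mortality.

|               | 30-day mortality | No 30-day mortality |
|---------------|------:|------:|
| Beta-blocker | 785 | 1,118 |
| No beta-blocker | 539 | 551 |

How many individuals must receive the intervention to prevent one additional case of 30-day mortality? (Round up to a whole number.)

13

Risk in treated group = 785/1903 = 0.41251; risk in control = 539/1090 = 0.49450.
Absolute risk reduction = 0.49450 − 0.41251 = 0.08199
NNT = 1 / ARR = 1 / 0.08199 = 12.197 → round up → 13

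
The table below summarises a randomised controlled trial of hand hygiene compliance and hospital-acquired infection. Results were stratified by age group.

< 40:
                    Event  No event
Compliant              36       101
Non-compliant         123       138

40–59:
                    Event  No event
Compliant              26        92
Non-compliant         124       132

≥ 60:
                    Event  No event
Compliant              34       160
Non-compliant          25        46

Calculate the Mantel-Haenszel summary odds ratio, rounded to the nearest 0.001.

OR_MH = Σ(aᵢdᵢ/nᵢ) / Σ(bᵢcᵢ/nᵢ), where nᵢ is the stratum total.
Stratum 1 (< 40): n = 398; a·d/n = 36·138/398 = 12.4824; b·c/n = 101·123/398 = 31.2136
Stratum 2 (40–59): n = 374; a·d/n = 26·132/374 = 9.1765; b·c/n = 92·124/374 = 30.5027
Stratum 3 (≥ 60): n = 265; a·d/n = 34·46/265 = 5.9019; b·c/n = 160·25/265 = 15.0943
OR_MH = (12.4824 + 9.1765 + 5.9019) / (31.2136 + 30.5027 + 15.0943) = 27.5608 / 76.8106 = 0.35881

0.359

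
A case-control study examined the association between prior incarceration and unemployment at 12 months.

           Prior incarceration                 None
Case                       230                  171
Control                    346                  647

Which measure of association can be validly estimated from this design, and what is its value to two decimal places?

2.52

Reading the table with exposure as columns: a = 230 (Prior incarceration, case), b = 346 (Prior incarceration, non-case), c = 171 (None, case), d = 647.
This is a case-control study: participants were sampled on outcome status, so risks in the source population cannot be estimated directly — relative risk is not valid here. The odds ratio is the appropriate measure.
OR = (a·d)/(b·c) = (230 × 647) / (346 × 171) = 148810 / 59166 = 2.51513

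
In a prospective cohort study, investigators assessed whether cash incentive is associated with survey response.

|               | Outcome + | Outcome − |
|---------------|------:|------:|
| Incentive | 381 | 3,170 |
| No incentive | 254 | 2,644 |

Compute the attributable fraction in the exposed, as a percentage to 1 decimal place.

Cells: a = 381, b = 3170, c = 254, d = 2644.
Risk in exposed = 381/3551 = 0.10729; risk in unexposed = 254/2898 = 0.08765.
RR = 0.10729/0.08765 = 1.22416
AR% = (RR − 1)/RR × 100 = (1.22416 − 1)/1.22416 × 100 = 18.3115%

18.3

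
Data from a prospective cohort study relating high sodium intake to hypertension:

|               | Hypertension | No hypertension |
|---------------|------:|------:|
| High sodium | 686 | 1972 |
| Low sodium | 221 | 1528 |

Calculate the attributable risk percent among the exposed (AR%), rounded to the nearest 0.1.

Cells: a = 686, b = 1972, c = 221, d = 1528.
Risk in exposed = 686/2658 = 0.25809; risk in unexposed = 221/1749 = 0.12636.
RR = 0.25809/0.12636 = 2.04252
AR% = (RR − 1)/RR × 100 = (2.04252 − 1)/2.04252 × 100 = 51.0409%

51.0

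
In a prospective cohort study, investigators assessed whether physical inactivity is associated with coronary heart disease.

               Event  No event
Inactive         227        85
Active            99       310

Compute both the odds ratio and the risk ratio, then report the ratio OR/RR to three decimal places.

2.782

Cells: a = 227, b = 85, c = 99, d = 310.
OR = (227·310)/(85·99) = 70370/8415 = 8.36245
Risk in exposed = 227/312 = 0.72756; risk in unexposed = 99/409 = 0.24205; RR = 3.00580
OR/RR = 8.36245 / 3.00580 = 2.78211
The outcome is not rare, so the OR lies further from 1 than the RR.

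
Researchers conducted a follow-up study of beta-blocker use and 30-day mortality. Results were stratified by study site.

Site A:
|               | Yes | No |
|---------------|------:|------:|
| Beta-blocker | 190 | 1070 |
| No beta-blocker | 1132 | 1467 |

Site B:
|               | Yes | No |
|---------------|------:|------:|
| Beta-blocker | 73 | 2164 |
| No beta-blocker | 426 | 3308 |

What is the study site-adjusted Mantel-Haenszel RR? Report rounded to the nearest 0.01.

RR_MH = Σ(aᵢ·n₀ᵢ/nᵢ) / Σ(cᵢ·n₁ᵢ/nᵢ), with n₁ᵢ = aᵢ+bᵢ (exposed), n₀ᵢ = cᵢ+dᵢ (unexposed), nᵢ = n₁ᵢ+n₀ᵢ.
Stratum 1 (Site A): n₁ = 1260, n₀ = 2599, n = 3859; a·n₀/n = 190·2599/3859 = 127.9632; c·n₁/n = 1132·1260/3859 = 369.6087
Stratum 2 (Site B): n₁ = 2237, n₀ = 3734, n = 5971; a·n₀/n = 73·3734/5971 = 45.6510; c·n₁/n = 426·2237/5971 = 159.5984
RR_MH = (127.9632 + 45.6510) / (369.6087 + 159.5984) = 173.6142 / 529.2071 = 0.32806

0.33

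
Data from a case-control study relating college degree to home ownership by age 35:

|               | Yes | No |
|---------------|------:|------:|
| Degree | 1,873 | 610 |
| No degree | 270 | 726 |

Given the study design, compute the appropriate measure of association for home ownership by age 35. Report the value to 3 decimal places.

8.256

Cells: a = 1873, b = 610, c = 270, d = 726.
This is a case-control study: participants were sampled on outcome status, so risks in the source population cannot be estimated directly — relative risk is not valid here. The odds ratio is the appropriate measure.
OR = (a·d)/(b·c) = (1873 × 726) / (610 × 270) = 1359798 / 164700 = 8.25621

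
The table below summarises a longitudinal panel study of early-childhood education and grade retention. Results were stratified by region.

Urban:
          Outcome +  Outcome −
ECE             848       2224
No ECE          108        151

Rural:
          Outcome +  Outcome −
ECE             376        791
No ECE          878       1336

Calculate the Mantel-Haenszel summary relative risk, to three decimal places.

RR_MH = Σ(aᵢ·n₀ᵢ/nᵢ) / Σ(cᵢ·n₁ᵢ/nᵢ), with n₁ᵢ = aᵢ+bᵢ (exposed), n₀ᵢ = cᵢ+dᵢ (unexposed), nᵢ = n₁ᵢ+n₀ᵢ.
Stratum 1 (Urban): n₁ = 3072, n₀ = 259, n = 3331; a·n₀/n = 848·259/3331 = 65.9358; c·n₁/n = 108·3072/3331 = 99.6025
Stratum 2 (Rural): n₁ = 1167, n₀ = 2214, n = 3381; a·n₀/n = 376·2214/3381 = 246.2183; c·n₁/n = 878·1167/3381 = 303.0541
RR_MH = (65.9358 + 246.2183) / (99.6025 + 303.0541) = 312.1540 / 402.6566 = 0.77524

0.775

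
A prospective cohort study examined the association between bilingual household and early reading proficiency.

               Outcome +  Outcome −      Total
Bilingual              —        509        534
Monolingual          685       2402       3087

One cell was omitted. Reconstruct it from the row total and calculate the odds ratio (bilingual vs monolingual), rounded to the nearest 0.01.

The missing cell is in the exposed row: 534 − 509 = 25.
So a = 25, b = 509, c = 685, d = 2402.
OR = (a·d)/(b·c) = (25 × 2402) / (509 × 685) = 60050 / 348665 = 0.17223

0.17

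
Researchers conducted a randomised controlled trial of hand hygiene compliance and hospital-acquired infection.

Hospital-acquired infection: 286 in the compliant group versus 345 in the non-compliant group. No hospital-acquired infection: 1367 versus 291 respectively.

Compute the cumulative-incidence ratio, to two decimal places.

From the description: a = 286, b = 1367, c = 345, d = 291.
Risk in exposed = 286/1653 = 0.17302; risk in unexposed = 345/636 = 0.54245.
RR = 0.17302 / 0.54245 = 0.31896
The risk is 68% lower among the exposed than among the unexposed.

0.32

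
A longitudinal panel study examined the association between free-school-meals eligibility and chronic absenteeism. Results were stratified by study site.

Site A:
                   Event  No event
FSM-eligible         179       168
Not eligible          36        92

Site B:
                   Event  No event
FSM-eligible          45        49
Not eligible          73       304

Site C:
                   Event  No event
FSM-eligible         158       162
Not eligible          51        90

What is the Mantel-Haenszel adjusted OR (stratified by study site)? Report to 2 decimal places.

2.47

OR_MH = Σ(aᵢdᵢ/nᵢ) / Σ(bᵢcᵢ/nᵢ), where nᵢ is the stratum total.
Stratum 1 (Site A): n = 475; a·d/n = 179·92/475 = 34.6695; b·c/n = 168·36/475 = 12.7326
Stratum 2 (Site B): n = 471; a·d/n = 45·304/471 = 29.0446; b·c/n = 49·73/471 = 7.5945
Stratum 3 (Site C): n = 461; a·d/n = 158·90/461 = 30.8460; b·c/n = 162·51/461 = 17.9219
OR_MH = (34.6695 + 29.0446 + 30.8460) / (12.7326 + 7.5945 + 17.9219) = 94.5600 / 38.2490 = 2.47222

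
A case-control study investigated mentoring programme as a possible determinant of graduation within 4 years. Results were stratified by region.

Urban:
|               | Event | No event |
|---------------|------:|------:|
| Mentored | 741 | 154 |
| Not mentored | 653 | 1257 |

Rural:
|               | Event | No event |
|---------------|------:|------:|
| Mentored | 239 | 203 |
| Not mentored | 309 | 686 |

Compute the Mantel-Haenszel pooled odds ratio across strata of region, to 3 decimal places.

OR_MH = Σ(aᵢdᵢ/nᵢ) / Σ(bᵢcᵢ/nᵢ), where nᵢ is the stratum total.
Stratum 1 (Urban): n = 2805; a·d/n = 741·1257/2805 = 332.0631; b·c/n = 154·653/2805 = 35.8510
Stratum 2 (Rural): n = 1437; a·d/n = 239·686/1437 = 114.0946; b·c/n = 203·309/1437 = 43.6514
OR_MH = (332.0631 + 114.0946) / (35.8510 + 43.6514) = 446.1577 / 79.5023 = 5.61188

5.612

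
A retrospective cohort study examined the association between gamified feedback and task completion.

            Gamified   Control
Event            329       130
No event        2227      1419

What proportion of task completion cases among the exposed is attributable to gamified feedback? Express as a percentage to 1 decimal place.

34.8

Reading the table with exposure as columns: a = 329 (Gamified, case), b = 2227 (Gamified, non-case), c = 130 (Control, case), d = 1419.
Risk in exposed = 329/2556 = 0.12872; risk in unexposed = 130/1549 = 0.08393.
RR = 0.12872/0.08393 = 1.53371
AR% = (RR − 1)/RR × 100 = (1.53371 − 1)/1.53371 × 100 = 34.7986%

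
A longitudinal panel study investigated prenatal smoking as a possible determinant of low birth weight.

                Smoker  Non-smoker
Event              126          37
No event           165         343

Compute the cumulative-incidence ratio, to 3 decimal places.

Reading the table with exposure as columns: a = 126 (Smoker, case), b = 165 (Smoker, non-case), c = 37 (Non-smoker, case), d = 343.
Risk in exposed = 126/291 = 0.43299; risk in unexposed = 37/380 = 0.09737.
RR = 0.43299 / 0.09737 = 4.44692
The risk among the exposed is 4.45 times that among the unexposed.

4.447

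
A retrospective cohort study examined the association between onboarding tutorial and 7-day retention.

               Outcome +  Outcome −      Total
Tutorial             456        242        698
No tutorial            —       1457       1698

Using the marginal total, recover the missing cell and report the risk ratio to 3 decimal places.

4.603

The missing cell is in the unexposed row: 1698 − 1457 = 241.
So a = 456, b = 242, c = 241, d = 1457.
RR = [a/(a+b)] / [c/(c+d)] = (456/698) / (241/1698) = 0.65330/0.14193 = 4.60288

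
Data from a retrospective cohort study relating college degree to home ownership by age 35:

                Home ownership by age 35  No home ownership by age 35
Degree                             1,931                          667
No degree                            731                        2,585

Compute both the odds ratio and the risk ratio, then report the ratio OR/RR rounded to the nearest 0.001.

Cells: a = 1931, b = 667, c = 731, d = 2585.
OR = (1931·2585)/(667·731) = 4991635/487577 = 10.23763
Risk in exposed = 1931/2598 = 0.74326; risk in unexposed = 731/3316 = 0.22045; RR = 3.37163
OR/RR = 10.23763 / 3.37163 = 3.03640
The outcome is not rare, so the OR lies further from 1 than the RR.

3.036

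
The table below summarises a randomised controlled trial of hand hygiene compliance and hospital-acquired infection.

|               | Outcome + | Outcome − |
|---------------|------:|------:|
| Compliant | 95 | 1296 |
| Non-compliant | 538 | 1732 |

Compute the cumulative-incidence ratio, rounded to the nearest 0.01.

0.29

Cells: a = 95, b = 1296, c = 538, d = 1732.
Risk in exposed = 95/1391 = 0.06830; risk in unexposed = 538/2270 = 0.23700.
RR = 0.06830 / 0.23700 = 0.28816
The risk is 71% lower among the exposed than among the unexposed.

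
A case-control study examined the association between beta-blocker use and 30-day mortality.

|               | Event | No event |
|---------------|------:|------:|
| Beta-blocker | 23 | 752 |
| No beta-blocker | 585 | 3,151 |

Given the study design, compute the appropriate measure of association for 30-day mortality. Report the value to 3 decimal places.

0.165

Cells: a = 23, b = 752, c = 585, d = 3151.
This is a case-control study: participants were sampled on outcome status, so risks in the source population cannot be estimated directly — relative risk is not valid here. The odds ratio is the appropriate measure.
OR = (a·d)/(b·c) = (23 × 3151) / (752 × 585) = 72473 / 439920 = 0.16474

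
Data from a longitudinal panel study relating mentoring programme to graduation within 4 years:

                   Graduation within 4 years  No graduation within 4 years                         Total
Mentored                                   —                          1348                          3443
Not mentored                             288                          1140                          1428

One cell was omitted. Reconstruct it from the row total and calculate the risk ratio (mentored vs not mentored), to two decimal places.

3.02

The missing cell is in the exposed row: 3443 − 1348 = 2095.
So a = 2095, b = 1348, c = 288, d = 1140.
RR = [a/(a+b)] / [c/(c+d)] = (2095/3443) / (288/1428) = 0.60848/0.20168 = 3.01705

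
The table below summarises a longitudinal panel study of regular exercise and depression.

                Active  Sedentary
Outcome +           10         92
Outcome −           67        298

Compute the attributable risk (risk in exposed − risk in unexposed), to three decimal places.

Reading the table with exposure as columns: a = 10 (Active, case), b = 67 (Active, non-case), c = 92 (Sedentary, case), d = 298.
Risk in exposed = 10/77 = 0.129870; risk in unexposed = 92/390 = 0.235897.
Risk difference = 0.129870 − 0.235897 = -0.106027

-0.106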